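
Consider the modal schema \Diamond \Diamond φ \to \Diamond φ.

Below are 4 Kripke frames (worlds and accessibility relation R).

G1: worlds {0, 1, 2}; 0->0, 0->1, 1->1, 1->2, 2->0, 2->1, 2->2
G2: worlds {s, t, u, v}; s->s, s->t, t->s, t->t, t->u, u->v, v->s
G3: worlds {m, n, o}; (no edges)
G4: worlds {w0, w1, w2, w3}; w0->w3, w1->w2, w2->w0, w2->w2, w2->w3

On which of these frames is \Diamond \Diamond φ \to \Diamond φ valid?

The schema corresponds to transitivity: \forall x \forall y \forall z (Rxy \wedge Ryz \to Rxz).
G1: fails — R12 and R20 but not R10.
G2: fails — Ruv and Rvs but not Rus.
G3: satisfies the condition.
G4: fails — Rw1w2 and Rw2w0 but not Rw1w0.

G3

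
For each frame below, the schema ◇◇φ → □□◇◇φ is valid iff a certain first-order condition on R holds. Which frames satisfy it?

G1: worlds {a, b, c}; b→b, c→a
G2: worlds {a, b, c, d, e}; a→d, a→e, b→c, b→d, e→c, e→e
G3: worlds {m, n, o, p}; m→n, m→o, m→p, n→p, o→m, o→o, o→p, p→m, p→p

This is the axiom for a generalized confluence (Geach) condition; its first-order frame correspondent is ∀x ∀y ∀z ((xR²y ∧ xR²z) → ∃w (y = w ∧ zR²w)).
G1: ✓.
G2: fails — aR²c, aR²c but no w with c=w and cR²w.
G3: fails — oR²n, oR²m but no w with n=w and mR²w.

G1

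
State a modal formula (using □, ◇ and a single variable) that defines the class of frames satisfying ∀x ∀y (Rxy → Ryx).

q → □◇q

A defining formula is q → □◇q (the B axiom).
Suppose q→□◇q is valid. Take Rxy and set V(q)={x}. Then q at x, so □◇q at x, so ◇q at y, so some z with Ryz has q; z=x, i.e. Ryx.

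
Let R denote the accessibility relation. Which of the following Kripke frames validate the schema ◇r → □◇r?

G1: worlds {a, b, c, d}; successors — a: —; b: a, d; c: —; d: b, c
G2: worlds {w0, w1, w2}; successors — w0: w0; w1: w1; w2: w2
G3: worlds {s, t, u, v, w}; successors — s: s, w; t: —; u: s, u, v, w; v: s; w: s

The schema corresponds to the Euclidean property: ∀x ∀y ∀z (Rxy ∧ Rxz → Ryz).
G1: fails — Rba and Rba but not Raa.
G2: holds.
G3: fails — Rsw and Rsw but not Rww.

G2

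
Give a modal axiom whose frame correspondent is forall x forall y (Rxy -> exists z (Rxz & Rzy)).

A defining formula is □□q → □q (the C4 axiom).
Suppose □□q→□q is valid. Take Rxy and set V(q)={w : xR²w}. Then □□q at x, so □q at x, so q at y, i.e. ∃z(Rxz∧Rzy).

□□q → □q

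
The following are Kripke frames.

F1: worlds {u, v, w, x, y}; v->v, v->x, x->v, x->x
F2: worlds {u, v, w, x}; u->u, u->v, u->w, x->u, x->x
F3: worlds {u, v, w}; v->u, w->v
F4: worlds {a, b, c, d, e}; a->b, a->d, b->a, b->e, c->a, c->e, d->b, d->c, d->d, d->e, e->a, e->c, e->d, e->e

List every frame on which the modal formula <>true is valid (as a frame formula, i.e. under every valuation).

Frame correspondent (Sahlqvist): forall x exists y Rxy — i.e. seriality.
F1: fails — world u has no successor.
F2: fails — world v has no successor.
F3: fails — world u has no successor.
F4: holds.
Valid on: F4.

F4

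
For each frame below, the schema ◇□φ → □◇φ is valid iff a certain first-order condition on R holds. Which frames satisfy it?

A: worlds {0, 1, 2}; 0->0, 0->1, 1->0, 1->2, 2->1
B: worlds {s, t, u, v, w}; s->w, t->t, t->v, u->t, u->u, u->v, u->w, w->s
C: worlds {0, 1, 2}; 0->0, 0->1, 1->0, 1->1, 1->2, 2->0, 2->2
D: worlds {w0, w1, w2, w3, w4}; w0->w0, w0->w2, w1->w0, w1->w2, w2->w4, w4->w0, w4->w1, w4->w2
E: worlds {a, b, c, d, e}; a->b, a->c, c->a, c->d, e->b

A, C

Frame correspondent (Sahlqvist): ∀x ∀y ∀z (Rxy ∧ Rxz → ∃w (Ryw ∧ Rzw)) — i.e. convergence.
A: ✓.
B: fails — Rtv and Rtv but v and v have no common successor.
C: ✓.
D: fails — Rw0w2 and Rw0w0 but w2 and w0 have no common successor.
E: fails — Rab and Rab but b and b have no common successor.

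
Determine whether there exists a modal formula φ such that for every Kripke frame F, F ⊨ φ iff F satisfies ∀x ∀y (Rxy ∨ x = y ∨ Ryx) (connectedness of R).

Not modally definable

Modal frame validity is preserved under disjoint unions.
Take 3 disjoint single-world reflexive frames: each is trivially connected, but their disjoint union has 3 worlds with no edge between distinct components, so it is not connected.
So the class is not modally definable.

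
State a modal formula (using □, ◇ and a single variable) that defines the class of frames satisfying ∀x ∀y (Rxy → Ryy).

This is shift-reflexivity; the standard corresponding axiom is T□: □(□p → p).
Suppose □(□p→p) is valid. Take Rxy and set V(p)={w : Ryw}. Then at y, □p holds; since □(□p→p) at x, □p→p at y, so p at y, i.e. Ryy.

□(□p → p)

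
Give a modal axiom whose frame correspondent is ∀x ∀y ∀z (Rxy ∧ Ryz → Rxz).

The condition is transitivity. The 4 schema □ψ → □□ψ defines it.
Suppose □ψ→□□ψ is valid. Take Rxy, Ryz and set V(ψ)={w : Rxw}. Then □ψ at x, so □□ψ at x, so □ψ at y, so ψ at z, i.e. Rxz.

□ψ → □□ψ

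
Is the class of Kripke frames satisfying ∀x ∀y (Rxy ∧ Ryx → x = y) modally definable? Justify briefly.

No — not modally definable

If a class were modally definable it would be closed under surjective bounded morphisms (Goldblatt–Thomason).
The 4-cycle (worlds s,t,u,v with s→t→u→v→s) is antisymmetric. Sending even-indexed worlds to s and odd-indexed worlds to t is a surjective bounded morphism onto the two-world frame with s↔t, which is not antisymmetric.
So the class is not modally definable.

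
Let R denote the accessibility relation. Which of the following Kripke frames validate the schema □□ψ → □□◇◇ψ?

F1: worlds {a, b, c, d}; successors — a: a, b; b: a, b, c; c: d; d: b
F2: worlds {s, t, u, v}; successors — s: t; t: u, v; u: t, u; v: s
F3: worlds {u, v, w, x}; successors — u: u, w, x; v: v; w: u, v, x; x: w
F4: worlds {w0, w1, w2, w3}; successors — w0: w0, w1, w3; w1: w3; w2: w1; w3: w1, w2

The schema corresponds to a generalized confluence (Geach) condition: ∀x ∀z (xR²z → ∃w (xR²w ∧ zR²w)).
F1: holds.
F2: fails — sR²v but no w with sR²w and vR²w.
F3: holds.
F4: fails — w1R²w2 but no w with w1R²w and w2R²w.
Valid on: F1, F3.

F1, F3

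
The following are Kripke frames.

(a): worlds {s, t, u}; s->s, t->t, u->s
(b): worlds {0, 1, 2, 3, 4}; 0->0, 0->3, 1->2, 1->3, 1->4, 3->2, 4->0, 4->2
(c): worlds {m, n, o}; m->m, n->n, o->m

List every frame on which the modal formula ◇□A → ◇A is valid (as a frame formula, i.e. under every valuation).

The schema corresponds to a generalized confluence (Geach) condition: ∀x ∀y (xRy → ∃w (yRw ∧ xRw)).
(a): condition met.
(b): fails — 0R3 but no w with 3Rw and 0Rw.
(c): condition met.
Valid on: (a), (c).

(a), (c)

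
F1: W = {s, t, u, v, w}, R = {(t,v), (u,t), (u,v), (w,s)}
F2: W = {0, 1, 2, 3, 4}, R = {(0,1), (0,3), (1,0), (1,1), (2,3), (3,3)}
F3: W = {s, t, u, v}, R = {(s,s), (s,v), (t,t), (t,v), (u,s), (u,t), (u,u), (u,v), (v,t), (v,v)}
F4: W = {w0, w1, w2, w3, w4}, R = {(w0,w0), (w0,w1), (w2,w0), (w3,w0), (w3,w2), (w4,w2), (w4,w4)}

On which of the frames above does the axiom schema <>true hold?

This is the axiom for seriality; its first-order frame correspondent is forall x exists y Rxy.
F1: fails — world s has no successor.
F2: fails — world 4 has no successor.
F3: satisfies the condition.
F4: fails — world w1 has no successor.
Valid on: F3.

F3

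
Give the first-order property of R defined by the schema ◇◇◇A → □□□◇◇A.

∀x ∀y ∀z ((xR³y ∧ xR³z) → ∃w (y = w ∧ zR²w))

This is a Sahlqvist (Geach-type) schema ◇^3□^0A → □^3◇^2A.
Minimal-valuation argument: fix x; take any y with xR^3y and any z with xR^3z. Set V(A) to the set of worlds R-reachable from y in exactly 0 steps. Then □^0A holds at y, so the antecedent holds at x; validity forces ◇^2A at z, giving a w with zR^2w and yR^0w.
First-order correspondent: ∀x ∀y ∀z ((xR³y ∧ xR³z) → ∃w (y = w ∧ zR²w)).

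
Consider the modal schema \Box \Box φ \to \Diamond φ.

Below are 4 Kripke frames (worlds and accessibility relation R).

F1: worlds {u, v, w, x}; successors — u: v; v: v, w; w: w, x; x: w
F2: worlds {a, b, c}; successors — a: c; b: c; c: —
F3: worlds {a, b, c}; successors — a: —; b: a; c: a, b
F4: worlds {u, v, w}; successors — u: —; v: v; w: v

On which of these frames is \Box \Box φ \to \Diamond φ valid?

F1

Frame correspondent (Sahlqvist): \forall x \exists w (x R^2 w \wedge xRw) — i.e. a generalized confluence (Geach) condition.
F1: ✓.
F2: fails — at a but no w with aR²w and aRw.
F3: fails — at a but no w with aR²w and aRw.
F4: fails — at u but no t with uR²t and uRt.
Valid on: F1.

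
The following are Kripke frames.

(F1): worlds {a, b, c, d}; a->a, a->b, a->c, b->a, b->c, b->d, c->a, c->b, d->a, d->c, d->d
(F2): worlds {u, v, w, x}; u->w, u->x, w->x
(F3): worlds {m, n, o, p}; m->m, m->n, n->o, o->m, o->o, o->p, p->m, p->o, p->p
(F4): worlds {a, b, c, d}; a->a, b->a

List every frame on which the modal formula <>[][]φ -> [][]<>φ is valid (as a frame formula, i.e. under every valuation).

This is the axiom for a generalized confluence (Geach) condition; its first-order frame correspondent is forall x forall y forall z ((xRy & x R^2 z) -> exists w (y R^2 w & zRw)).
(F1): holds.
(F2): fails — uRw, uR²x but no t with wR²t and xRt.
(F3): holds.
(F4): holds.

(F1), (F3), (F4)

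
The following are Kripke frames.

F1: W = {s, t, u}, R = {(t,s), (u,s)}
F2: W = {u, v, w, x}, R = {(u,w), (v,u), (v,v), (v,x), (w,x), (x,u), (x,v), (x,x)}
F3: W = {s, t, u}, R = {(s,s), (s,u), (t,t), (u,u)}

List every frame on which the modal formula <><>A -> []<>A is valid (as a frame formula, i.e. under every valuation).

Frame correspondent (Sahlqvist): forall x forall y forall z ((x R^2 y & xRz) -> exists w (y = w & zRw)) — i.e. a generalized confluence (Geach) condition.
F1: ✓.
F2: fails — vR²u, vRu but no t with u=t and uRt.
F3: fails — sR²s, sRu but no w with s=w and uRw.

F1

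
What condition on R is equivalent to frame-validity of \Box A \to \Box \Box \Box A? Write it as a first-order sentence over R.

\forall x \forall z (x R^3 z \to \exists w (xRw \wedge z = w))

This is a Sahlqvist (Geach-type) schema ◇^0□^1A → □^3◇^0A.
Minimal-valuation argument: fix x; take any y with xR^0y and any z with xR^3z. Set V(A) to the set of worlds R-reachable from y in exactly 1 step. Then □^1A holds at y, so the antecedent holds at x; validity forces ◇^0A at z, giving a w with zR^0w and yR^1w.
First-order correspondent: \forall x \forall z (x R^3 z \to \exists w (xRw \wedge z = w)).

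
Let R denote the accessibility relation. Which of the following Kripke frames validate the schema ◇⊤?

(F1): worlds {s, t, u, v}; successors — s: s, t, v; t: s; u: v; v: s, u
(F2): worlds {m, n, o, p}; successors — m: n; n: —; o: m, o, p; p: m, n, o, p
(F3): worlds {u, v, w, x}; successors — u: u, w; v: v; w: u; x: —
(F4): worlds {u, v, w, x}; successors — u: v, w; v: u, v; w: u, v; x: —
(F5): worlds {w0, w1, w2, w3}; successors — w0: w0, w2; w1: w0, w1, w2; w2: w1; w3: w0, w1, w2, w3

(F1), (F5)

Frame correspondent (Sahlqvist): ∀x ∃y Rxy — i.e. seriality.
(F1): satisfies the condition.
(F2): fails — world n has no successor.
(F3): fails — world x has no successor.
(F4): fails — world x has no successor.
(F5): satisfies the condition.
Valid on: (F1), (F5).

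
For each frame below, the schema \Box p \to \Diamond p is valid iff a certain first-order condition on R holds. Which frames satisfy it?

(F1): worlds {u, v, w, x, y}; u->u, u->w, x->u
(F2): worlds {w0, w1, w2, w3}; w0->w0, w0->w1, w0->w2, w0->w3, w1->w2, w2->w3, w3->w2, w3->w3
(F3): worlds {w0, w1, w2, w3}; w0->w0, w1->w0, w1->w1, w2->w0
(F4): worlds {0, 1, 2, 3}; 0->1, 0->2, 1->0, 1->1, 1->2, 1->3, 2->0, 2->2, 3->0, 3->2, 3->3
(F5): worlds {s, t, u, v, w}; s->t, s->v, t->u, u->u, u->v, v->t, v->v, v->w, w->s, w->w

Frame correspondent (Sahlqvist): \forall x \exists y Rxy — i.e. seriality.
(F1): fails — world v has no successor.
(F2): ✓.
(F3): fails — world w3 has no successor.
(F4): ✓.
(F5): ✓.
Valid on: (F2), (F4), (F5).

(F2), (F4), (F5)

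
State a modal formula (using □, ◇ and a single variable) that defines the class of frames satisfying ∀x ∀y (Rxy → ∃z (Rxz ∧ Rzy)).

□□s → □s

This is density; the standard corresponding axiom is C4: □□s → □s.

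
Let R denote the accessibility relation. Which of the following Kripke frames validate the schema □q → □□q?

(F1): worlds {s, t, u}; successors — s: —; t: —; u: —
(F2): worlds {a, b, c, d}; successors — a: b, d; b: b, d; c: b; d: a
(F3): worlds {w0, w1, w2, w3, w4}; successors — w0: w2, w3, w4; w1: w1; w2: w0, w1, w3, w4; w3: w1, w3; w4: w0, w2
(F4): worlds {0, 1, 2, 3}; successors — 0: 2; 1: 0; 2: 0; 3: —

The schema corresponds to transitivity: ∀x ∀y ∀z (Rxy ∧ Ryz → Rxz).
(F1): ✓.
(F2): fails — Rcb and Rbd but not Rcd.
(F3): fails — Rw0w4 and Rw4w0 but not Rw0w0.
(F4): fails — R10 and R02 but not R12.

(F1)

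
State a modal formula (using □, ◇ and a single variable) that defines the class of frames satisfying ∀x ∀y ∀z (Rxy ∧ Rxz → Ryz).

The condition is the Euclidean property. The 5 schema ◇q → □◇q defines it.
Suppose ◇q→□◇q is valid. Take Rxy, Rxz and set V(q)={y}. Then ◇q at x, so □◇q at x, so ◇q at z, so some w with Rzw has q; w=y, i.e. Rzy. By symmetry of the argument, Ryz.

◇q → □◇q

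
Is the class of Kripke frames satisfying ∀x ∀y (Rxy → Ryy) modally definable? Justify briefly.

This is a Sahlqvist condition; the T□ axiom □(□q → q) defines it.
Suppose □(□q→q) is valid. Take Rxy and set V(q)={w : Ryw}. Then at y, □q holds; since □(□q→q) at x, □q→q at y, so q at y, i.e. Ryy.

Yes — defined by □(□q → q)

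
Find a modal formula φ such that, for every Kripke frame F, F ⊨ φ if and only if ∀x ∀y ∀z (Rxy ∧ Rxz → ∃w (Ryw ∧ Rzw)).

◇□s → □◇s

A defining formula is ◇□s → □◇s (the .2 axiom).
Suppose ◇□s→□◇s is valid. Take Rxy, Rxz and set V(s)={w : Ryw}. Then □s at y so ◇□s at x, so □◇s at x, so ◇s at z, giving w with Rzw and Ryw.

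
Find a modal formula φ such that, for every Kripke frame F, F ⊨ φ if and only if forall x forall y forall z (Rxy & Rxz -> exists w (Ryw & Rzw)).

A defining formula is ◇□ψ → □◇ψ (the .2 axiom).

◇□ψ → □◇ψ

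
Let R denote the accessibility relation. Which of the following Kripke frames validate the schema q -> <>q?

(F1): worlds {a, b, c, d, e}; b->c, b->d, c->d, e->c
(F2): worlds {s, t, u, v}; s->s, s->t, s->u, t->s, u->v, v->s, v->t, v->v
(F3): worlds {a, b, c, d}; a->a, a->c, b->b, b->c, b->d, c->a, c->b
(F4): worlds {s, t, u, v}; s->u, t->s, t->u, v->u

none

The schema corresponds to reflexivity: forall x Rxx.
(F1): fails — world a does not see itself.
(F2): fails — world t does not see itself.
(F3): fails — world c does not see itself.
(F4): fails — world s does not see itself.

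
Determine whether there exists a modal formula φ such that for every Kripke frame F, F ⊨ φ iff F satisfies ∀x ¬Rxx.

Not definable by any modal formula

Modal frame validity is preserved under surjective bounded morphisms.
The 5-cycle (worlds a,b,c,d,e with a→b→c→d→e→a) is irreflexive, and the map sending every world to a single reflexive point • is a surjective bounded morphism (forth: every edge maps to (•,•); back: every world has a successor). So any modal formula valid on the 5-cycle is also valid on the reflexive point, which is not irreflexive.
So the class is not modally definable.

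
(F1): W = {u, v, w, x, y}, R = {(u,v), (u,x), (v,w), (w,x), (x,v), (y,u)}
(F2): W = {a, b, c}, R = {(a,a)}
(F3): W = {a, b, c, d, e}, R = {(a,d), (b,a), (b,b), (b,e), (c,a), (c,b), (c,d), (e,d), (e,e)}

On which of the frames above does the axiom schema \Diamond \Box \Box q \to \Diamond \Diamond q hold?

(F2)

The schema corresponds to a generalized confluence (Geach) condition: \forall x \forall y (xRy \to \exists w (y R^2 w \wedge x R^2 w)).
(F1): fails — uRv but no t with vR²t and uR²t.
(F2): satisfies the condition.
(F3): fails — aRd but no w with dR²w and aR²w.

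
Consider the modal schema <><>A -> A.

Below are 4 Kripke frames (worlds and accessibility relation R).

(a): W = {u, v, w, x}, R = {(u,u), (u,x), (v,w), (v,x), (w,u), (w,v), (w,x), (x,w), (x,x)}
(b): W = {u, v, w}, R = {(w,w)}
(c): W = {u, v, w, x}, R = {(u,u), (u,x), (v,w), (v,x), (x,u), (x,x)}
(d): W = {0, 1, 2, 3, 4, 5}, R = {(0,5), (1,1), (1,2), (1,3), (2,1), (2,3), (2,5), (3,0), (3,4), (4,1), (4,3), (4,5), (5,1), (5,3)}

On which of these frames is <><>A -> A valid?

(b)

The schema corresponds to a generalized confluence (Geach) condition: forall x forall y (x R^2 y -> exists w (y = w & x = w)).
(a): fails — uR²w but w ≠ u.
(b): holds.
(c): fails — uR²x but x ≠ u.
(d): fails — 0R²1 but 1 ≠ 0.
Valid on: (b).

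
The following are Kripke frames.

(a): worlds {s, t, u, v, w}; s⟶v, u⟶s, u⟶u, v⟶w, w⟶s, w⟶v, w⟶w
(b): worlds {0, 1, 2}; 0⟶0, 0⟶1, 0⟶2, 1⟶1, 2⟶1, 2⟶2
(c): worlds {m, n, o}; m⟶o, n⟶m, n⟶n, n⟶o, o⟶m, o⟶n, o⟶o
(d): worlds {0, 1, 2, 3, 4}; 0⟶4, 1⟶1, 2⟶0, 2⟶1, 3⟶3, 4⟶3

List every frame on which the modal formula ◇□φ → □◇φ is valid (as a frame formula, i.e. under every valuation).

(b), (c)

This is the axiom for convergence; its first-order frame correspondent is ∀x ∀y ∀z (Rxy ∧ Rxz → ∃w (Ryw ∧ Rzw)).
(a): fails — Rus and Ruu but s and u have no common successor.
(b): satisfies the condition.
(c): satisfies the condition.
(d): fails — R20 and R21 but 0 and 1 have no common successor.
Valid on: (b), (c).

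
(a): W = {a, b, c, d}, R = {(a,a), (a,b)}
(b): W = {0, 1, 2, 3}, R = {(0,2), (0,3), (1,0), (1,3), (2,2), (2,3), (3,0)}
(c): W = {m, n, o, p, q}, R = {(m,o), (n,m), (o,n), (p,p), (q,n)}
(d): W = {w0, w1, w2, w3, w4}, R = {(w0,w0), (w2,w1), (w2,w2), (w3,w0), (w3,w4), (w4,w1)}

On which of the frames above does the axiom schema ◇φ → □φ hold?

The schema corresponds to partial functionality: ∀x ∀y ∀z (Rxy ∧ Rxz → y = z).
(a): fails — a sees both a and b.
(b): fails — 0 sees both 2 and 3.
(c): ✓.
(d): fails — w2 sees both w1 and w2.

(c)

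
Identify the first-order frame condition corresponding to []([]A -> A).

shift-reflexivity

Suppose □(□A→A) is valid. Take Rxy and set V(A)={w : Ryw}. Then at y, □A holds; since □(□A→A) at x, □A→A at y, so A at y, i.e. Ryy.
Conversely, any frame satisfying forall x forall y (Rxy -> Ryy) validates the schema.
So the correspondent is shift-reflexivity.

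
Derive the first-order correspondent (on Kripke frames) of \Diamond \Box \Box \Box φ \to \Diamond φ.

\forall x \forall y (xRy \to \exists w (y R^3 w \wedge xRw))

This is a Sahlqvist (Geach-type) schema ◇^1□^3φ → □^0◇^1φ.
Minimal-valuation argument: fix x; take any y with xR^1y and any z with xR^0z. Set V(φ) to the set of worlds R-reachable from y in exactly 3 steps. Then □^3φ holds at y, so the antecedent holds at x; validity forces ◇^1φ at z, giving a w with zR^1w and yR^3w.
First-order correspondent: \forall x \forall y (xRy \to \exists w (y R^3 w \wedge xRw)).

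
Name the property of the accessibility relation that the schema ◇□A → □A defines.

This is frame-equivalent to ◇A → □◇A (substitute ¬A for A and contrapose).
Suppose ◇A→□◇A is valid. Take Rxy, Rxz and set V(A)={y}. Then ◇A at x, so □◇A at x, so ◇A at z, so some w with Rzw has A; w=y, i.e. Rzy. By symmetry of the argument, Ryz.

the Euclidean property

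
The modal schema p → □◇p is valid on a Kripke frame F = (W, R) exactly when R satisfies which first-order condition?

Suppose p→□◇p is valid. Take Rxy and set V(p)={x}. Then p at x, so □◇p at x, so ◇p at y, so some z with Ryz has p; z=x, i.e. Ryx.

symmetry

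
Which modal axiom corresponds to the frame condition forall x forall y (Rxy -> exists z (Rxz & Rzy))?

The condition is density. The C4 schema □□p → □p defines it.
Suppose □□p→□p is valid. Take Rxy and set V(p)={w : xR²w}. Then □□p at x, so □p at x, so p at y, i.e. ∃z(Rxz∧Rzy).

□□p → □p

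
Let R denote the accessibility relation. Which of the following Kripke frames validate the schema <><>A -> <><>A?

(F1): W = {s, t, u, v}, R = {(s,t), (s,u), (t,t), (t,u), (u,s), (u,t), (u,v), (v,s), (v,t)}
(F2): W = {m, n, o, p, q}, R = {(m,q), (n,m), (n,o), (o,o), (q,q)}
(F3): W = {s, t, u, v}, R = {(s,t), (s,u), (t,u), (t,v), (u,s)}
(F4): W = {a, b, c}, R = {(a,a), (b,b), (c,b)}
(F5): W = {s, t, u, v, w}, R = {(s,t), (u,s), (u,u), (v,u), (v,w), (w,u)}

(F1), (F2), (F3), (F4), (F5)

Frame correspondent (Sahlqvist): forall x forall y (x R^2 y -> exists w (y = w & x R^2 w)) — i.e. a generalized confluence (Geach) condition.
(F1): holds.
(F2): holds.
(F3): holds.
(F4): holds.
(F5): holds.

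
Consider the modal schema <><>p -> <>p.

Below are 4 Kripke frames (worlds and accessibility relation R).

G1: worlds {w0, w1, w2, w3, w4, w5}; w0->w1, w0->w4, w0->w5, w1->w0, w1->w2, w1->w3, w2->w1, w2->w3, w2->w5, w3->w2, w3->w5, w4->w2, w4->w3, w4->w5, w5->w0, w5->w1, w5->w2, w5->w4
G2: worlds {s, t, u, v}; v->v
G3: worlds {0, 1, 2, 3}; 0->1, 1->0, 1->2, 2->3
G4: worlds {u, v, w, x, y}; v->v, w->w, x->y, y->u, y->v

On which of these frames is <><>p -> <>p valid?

G2

The schema corresponds to transitivity: forall x forall y forall z (Rxy & Ryz -> Rxz).
G1: fails — Rw1w2 and Rw2w5 but not Rw1w5.
G2: condition met.
G3: fails — R12 and R23 but not R13.
G4: fails — Rxy and Ryv but not Rxv.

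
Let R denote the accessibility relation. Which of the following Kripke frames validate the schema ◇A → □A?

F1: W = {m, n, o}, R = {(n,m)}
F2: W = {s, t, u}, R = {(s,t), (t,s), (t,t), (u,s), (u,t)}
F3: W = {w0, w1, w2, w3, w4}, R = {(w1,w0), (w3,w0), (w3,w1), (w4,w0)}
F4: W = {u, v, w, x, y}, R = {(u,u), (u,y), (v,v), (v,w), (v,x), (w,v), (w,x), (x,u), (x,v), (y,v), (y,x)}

This is the axiom for partial functionality; its first-order frame correspondent is ∀x ∀y ∀z (Rxy ∧ Rxz → y = z).
F1: condition met.
F2: fails — t sees both s and t.
F3: fails — w3 sees both w0 and w1.
F4: fails — u sees both u and y.

F1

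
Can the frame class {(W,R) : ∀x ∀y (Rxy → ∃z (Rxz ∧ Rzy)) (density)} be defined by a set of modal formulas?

Yes — defined by □□q → □q

This is a Sahlqvist condition; the C4 axiom □□q → □q defines it.
Suppose □□q→□q is valid. Take Rxy and set V(q)={w : xR²w}. Then □□q at x, so □q at x, so q at y, i.e. ∃z(Rxz∧Rzy).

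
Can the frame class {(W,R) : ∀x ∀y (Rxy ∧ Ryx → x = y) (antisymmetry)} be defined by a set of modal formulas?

If a class were modally definable it would be closed under surjective bounded morphisms (Goldblatt–Thomason).
The 8-cycle (worlds w0,w1,w2,w3,w4,w5,w6,w7 with w0→w1→w2→w3→w4→w5→w6→w7→w0) is antisymmetric. Sending even-indexed worlds to a and odd-indexed worlds to b is a surjective bounded morphism onto the two-world frame with a↔b, which is not antisymmetric.
So no modal formula (or set of formulas) defines exactly the antisymmetric frames.

Not definable by any modal formula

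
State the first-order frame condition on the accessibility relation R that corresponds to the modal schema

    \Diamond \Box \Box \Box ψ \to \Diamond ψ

\forall x \forall y (xRy \to \exists w (y R^3 w \wedge xRw))

This is a Sahlqvist (Geach-type) schema ◇^1□^3ψ → □^0◇^1ψ.
Minimal-valuation argument: fix x; take any y with xR^1y and any z with xR^0z. Set V(ψ) to the set of worlds R-reachable from y in exactly 3 steps. Then □^3ψ holds at y, so the antecedent holds at x; validity forces ◇^1ψ at z, giving a w with zR^1w and yR^3w.
First-order correspondent: \forall x \forall y (xRy \to \exists w (y R^3 w \wedge xRw)).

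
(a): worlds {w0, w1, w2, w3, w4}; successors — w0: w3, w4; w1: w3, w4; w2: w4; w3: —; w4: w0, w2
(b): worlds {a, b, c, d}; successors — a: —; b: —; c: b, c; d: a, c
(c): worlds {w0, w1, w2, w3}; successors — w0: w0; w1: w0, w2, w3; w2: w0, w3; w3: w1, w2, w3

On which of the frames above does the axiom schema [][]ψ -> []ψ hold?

Frame correspondent (Sahlqvist): forall x forall y (Rxy -> exists z (Rxz & Rzy)) — i.e. density.
(a): fails — Rw0w4 but no z with Rw0z and Rzw4.
(b): fails — Rda but no z with Rdz and Rza.
(c): ✓.
Valid on: (c).

(c)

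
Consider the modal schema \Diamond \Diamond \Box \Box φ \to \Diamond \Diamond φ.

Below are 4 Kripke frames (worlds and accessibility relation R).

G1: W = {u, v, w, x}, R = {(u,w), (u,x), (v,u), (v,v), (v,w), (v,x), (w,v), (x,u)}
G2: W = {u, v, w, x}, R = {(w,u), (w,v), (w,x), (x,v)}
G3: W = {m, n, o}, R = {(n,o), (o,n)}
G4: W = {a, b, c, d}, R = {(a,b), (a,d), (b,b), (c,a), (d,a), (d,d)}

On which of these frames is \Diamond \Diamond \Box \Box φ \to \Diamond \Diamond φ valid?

This is the axiom for a generalized confluence (Geach) condition; its first-order frame correspondent is \forall x \forall y (x R^2 y \to \exists w (y R^2 w \wedge x R^2 w)).
G1: holds.
G2: fails — wR²v but no t with vR²t and wR²t.
G3: holds.
G4: holds.

G1, G3, G4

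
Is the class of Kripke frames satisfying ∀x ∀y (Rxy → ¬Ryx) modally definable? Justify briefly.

Not modally definable

Any modally definable frame class is closed under surjective bounded morphisms.
The 4-cycle (worlds 0,1,2,3 with 0→1→2→3→0) is asymmetric. Mapping every world to a single reflexive point • is a surjective bounded morphism, and the reflexive point is not asymmetric (R•• but asymmetry requires ¬R••).
Hence asymmetry is not modally definable.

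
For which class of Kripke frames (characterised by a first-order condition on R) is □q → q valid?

reflexivity

Suppose □q→q is valid. At any x set V(q)={w : Rxw}. Then □q holds at x, so q holds at x, i.e. Rxx.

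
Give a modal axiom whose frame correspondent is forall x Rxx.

The condition is reflexivity. The T schema □r → r defines it.
Suppose □r→r is valid. At any x set V(r)={w : Rxw}. Then □r holds at x, so r holds at x, i.e. Rxx.

□r → r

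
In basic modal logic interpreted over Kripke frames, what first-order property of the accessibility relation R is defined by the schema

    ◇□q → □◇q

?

convergence

Suppose ◇□q→□◇q is valid. Take Rxy, Rxz and set V(q)={w : Ryw}. Then □q at y so ◇□q at x, so □◇q at x, so ◇q at z, giving w with Rzw and Ryw.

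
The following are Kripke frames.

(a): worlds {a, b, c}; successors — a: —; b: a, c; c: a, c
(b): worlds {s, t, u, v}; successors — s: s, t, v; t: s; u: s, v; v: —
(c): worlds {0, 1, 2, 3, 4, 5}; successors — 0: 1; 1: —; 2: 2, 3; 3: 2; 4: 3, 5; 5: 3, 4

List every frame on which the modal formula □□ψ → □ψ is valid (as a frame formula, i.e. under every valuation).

The schema corresponds to density: ∀x ∀y (Rxy → ∃z (Rxz ∧ Rzy)).
(a): holds.
(b): holds.
(c): fails — R45 but no z with R4z and Rz5.

(a), (b)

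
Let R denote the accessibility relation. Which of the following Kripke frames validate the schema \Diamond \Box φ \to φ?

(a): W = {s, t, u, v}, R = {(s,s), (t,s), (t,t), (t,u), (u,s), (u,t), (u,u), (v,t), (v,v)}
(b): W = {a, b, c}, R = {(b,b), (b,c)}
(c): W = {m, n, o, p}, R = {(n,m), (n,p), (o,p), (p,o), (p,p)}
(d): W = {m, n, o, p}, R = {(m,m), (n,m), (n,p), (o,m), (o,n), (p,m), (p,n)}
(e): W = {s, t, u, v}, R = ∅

(e)

This is the axiom for symmetry; its first-order frame correspondent is \forall x \forall y (Rxy \to Ryx).
(a): fails — Rus but not Rsu.
(b): fails — Rbc but not Rcb.
(c): fails — Rnm but not Rmn.
(d): fails — Rom but not Rmo.
(e): satisfies the condition.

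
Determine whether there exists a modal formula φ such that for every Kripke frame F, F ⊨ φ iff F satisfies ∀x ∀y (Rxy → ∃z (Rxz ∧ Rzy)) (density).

The condition is density. A defining modal formula is □□r → □r.
Suppose □□r→□r is valid. Take Rxy and set V(r)={w : xR²w}. Then □□r at x, so □r at x, so r at y, i.e. ∃z(Rxz∧Rzy).

Yes — defined by □□r → □r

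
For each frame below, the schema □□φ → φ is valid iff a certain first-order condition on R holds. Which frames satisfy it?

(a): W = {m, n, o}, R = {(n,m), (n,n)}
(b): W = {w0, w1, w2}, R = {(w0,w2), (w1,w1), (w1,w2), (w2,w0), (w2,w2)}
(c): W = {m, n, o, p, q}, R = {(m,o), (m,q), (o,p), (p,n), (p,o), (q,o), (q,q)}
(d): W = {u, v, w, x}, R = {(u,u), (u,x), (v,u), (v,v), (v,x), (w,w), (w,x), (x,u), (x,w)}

(b), (d)

The schema corresponds to a generalized confluence (Geach) condition: ∀x ∃w (xR²w ∧ x = w).
(a): fails — at m but no w with mR²w and m=w.
(b): condition met.
(c): fails — at m but no w with mR²w and m=w.
(d): condition met.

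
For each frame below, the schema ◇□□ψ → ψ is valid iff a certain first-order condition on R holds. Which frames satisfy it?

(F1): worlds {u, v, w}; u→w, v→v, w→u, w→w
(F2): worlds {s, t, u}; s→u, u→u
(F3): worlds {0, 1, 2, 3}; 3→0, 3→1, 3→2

(F1)

The schema corresponds to a generalized confluence (Geach) condition: ∀x ∀y (xRy → ∃w (yR²w ∧ x = w)).
(F1): holds.
(F2): fails — sRu but no w with uR²w and s=w.
(F3): fails — 3R0 but no w with 0R²w and 3=w.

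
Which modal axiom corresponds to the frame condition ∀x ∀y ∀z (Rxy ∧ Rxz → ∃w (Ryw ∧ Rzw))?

◇□q → □◇q

The condition is convergence. The .2 schema ◇□q → □◇q defines it.
Suppose ◇□q→□◇q is valid. Take Rxy, Rxz and set V(q)={w : Ryw}. Then □q at y so ◇□q at x, so □◇q at x, so ◇q at z, giving w with Rzw and Ryw.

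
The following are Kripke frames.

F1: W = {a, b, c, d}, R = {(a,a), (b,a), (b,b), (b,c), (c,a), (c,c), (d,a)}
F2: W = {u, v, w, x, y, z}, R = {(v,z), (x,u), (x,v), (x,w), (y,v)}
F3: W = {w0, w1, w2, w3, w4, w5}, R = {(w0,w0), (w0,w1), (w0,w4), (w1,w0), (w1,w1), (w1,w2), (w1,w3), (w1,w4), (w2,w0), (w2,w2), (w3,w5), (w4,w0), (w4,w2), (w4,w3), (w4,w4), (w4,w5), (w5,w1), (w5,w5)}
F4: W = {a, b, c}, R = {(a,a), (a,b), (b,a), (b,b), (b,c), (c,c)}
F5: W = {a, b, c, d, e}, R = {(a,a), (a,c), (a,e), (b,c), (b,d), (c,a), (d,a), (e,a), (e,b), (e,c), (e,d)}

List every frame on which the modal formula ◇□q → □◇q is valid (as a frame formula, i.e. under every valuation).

Frame correspondent (Sahlqvist): ∀x ∀y ∀z (Rxy ∧ Rxz → ∃w (Ryw ∧ Rzw)) — i.e. convergence.
F1: ✓.
F2: fails — Rvz and Rvz but z and z have no common successor.
F3: fails — Rw1w1 and Rw1w3 but w1 and w3 have no common successor.
F4: fails — Rbc and Rba but c and a have no common successor.
F5: fails — Reb and Rec but b and c have no common successor.
Valid on: F1.

F1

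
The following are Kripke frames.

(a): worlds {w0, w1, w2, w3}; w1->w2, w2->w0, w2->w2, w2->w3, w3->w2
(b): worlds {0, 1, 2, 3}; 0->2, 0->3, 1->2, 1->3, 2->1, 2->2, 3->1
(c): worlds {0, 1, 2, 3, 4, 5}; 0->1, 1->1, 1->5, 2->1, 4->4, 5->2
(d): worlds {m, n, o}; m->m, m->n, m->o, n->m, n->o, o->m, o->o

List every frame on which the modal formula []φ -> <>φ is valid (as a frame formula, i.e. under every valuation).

Frame correspondent (Sahlqvist): forall x exists y Rxy — i.e. seriality.
(a): fails — world w0 has no successor.
(b): satisfies the condition.
(c): fails — world 3 has no successor.
(d): satisfies the condition.

(b), (d)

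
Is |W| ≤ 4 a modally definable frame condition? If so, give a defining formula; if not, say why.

Not definable by any modal formula

Any modally definable frame class is closed under disjoint unions.
Any modal formula valid on each of 5 disjoint one-world frames is valid on their disjoint union (validity is preserved under disjoint unions). Each one-world frame has |W|=1≤4, but the union has |W|=5.
So no modal formula (or set of formulas) defines exactly the |W|≤4 frames.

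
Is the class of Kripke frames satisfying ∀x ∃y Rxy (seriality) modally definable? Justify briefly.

Yes, by □r → ◇r

The condition is seriality. A defining modal formula is □r → ◇r.
Suppose □r→◇r is valid. At any x set V(r)=W. Then □r at x, so ◇r at x, so x has a successor.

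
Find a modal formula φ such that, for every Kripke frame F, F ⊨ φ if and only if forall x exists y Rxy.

□r → ◇r

A defining formula is □r → ◇r (the D axiom).
Suppose □r→◇r is valid. At any x set V(r)=W. Then □r at x, so ◇r at x, so x has a successor.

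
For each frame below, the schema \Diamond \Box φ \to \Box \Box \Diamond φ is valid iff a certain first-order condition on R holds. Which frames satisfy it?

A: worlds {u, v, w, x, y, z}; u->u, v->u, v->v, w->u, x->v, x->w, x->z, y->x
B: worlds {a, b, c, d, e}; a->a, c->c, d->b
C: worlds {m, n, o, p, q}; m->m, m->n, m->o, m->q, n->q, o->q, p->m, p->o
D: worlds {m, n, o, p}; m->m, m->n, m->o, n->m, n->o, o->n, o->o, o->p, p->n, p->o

B, D

The schema corresponds to a generalized confluence (Geach) condition: \forall x \forall y \forall z ((xRy \wedge x R^2 z) \to \exists w (yRw \wedge zRw)).
A: fails — xRz, xR²u but no t with zRt and uRt.
B: condition met.
C: fails — mRm, mR²q but no w with mRw and qRw.
D: condition met.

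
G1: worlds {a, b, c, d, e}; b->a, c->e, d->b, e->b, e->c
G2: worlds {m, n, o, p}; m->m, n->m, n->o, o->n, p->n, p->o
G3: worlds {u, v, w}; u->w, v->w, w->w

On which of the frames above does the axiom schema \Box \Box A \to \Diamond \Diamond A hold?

Frame correspondent (Sahlqvist): \forall x \exists w (x R^2 w \wedge x R^2 w) — i.e. a generalized confluence (Geach) condition.
G1: fails — at a but no w with aR²w and aR²w.
G2: condition met.
G3: condition met.
Valid on: G2, G3.

G2, G3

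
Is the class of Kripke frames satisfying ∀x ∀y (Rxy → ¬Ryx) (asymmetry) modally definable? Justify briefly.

If a class were modally definable it would be closed under surjective bounded morphisms (Goldblatt–Thomason).
The 3-cycle (worlds s,t,u with s→t→u→s) is asymmetric. Mapping every world to a single reflexive point • is a surjective bounded morphism, and the reflexive point is not asymmetric (R•• but asymmetry requires ¬R••).
Hence asymmetry is not modally definable.

No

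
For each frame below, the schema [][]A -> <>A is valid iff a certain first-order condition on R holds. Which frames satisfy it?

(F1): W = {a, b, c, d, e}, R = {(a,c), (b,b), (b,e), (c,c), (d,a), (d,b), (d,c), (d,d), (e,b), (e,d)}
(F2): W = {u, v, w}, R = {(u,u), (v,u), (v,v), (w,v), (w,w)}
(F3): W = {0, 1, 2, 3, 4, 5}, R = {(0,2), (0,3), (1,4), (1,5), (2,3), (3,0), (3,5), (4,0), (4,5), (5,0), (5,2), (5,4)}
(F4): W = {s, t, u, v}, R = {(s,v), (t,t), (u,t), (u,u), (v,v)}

(F1), (F2), (F4)

The schema corresponds to a generalized confluence (Geach) condition: forall x exists w (x R^2 w & xRw).
(F1): holds.
(F2): holds.
(F3): fails — at 2 but no w with 2R²w and 2Rw.
(F4): holds.
Valid on: (F1), (F2), (F4).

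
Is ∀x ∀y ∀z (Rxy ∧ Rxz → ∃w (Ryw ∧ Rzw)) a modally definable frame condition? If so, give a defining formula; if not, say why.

This is a Sahlqvist condition; the .2 axiom ◇□r → □◇r defines it.
Suppose ◇□r→□◇r is valid. Take Rxy, Rxz and set V(r)={w : Ryw}. Then □r at y so ◇□r at x, so □◇r at x, so ◇r at z, giving w with Rzw and Ryw.

Yes — defined by ◇□r → □◇r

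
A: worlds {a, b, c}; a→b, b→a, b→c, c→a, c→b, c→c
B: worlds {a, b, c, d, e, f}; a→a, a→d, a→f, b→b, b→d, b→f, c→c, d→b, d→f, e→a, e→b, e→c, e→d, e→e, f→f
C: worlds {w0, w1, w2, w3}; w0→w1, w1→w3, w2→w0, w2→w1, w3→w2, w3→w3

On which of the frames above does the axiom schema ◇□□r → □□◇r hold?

C

The schema corresponds to a generalized confluence (Geach) condition: ∀x ∀y ∀z ((xRy ∧ xR²z) → ∃w (yR²w ∧ zRw)).
A: fails — bRa, bR²a but no w with aR²w and aRw.
B: fails — eRa, eR²c but no w with aR²w and cRw.
C: condition met.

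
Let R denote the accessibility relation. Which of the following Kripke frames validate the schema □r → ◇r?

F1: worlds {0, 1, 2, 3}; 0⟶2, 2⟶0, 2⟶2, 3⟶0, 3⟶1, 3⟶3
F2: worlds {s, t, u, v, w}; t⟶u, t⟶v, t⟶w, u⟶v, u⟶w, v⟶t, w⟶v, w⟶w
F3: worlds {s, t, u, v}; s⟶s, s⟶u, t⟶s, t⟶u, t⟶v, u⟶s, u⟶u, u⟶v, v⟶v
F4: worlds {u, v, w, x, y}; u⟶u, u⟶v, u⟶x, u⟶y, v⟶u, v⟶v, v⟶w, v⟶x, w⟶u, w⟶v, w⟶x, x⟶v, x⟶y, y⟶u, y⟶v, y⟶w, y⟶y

F3, F4

The schema corresponds to seriality: ∀x ∃y Rxy.
F1: fails — world 1 has no successor.
F2: fails — world s has no successor.
F3: holds.
F4: holds.
Valid on: F3, F4.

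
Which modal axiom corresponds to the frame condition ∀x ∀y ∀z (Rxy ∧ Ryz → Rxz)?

A defining formula is □p → □□p (the 4 axiom).
Suppose □p→□□p is valid. Take Rxy, Ryz and set V(p)={w : Rxw}. Then □p at x, so □□p at x, so □p at y, so p at z, i.e. Rxz.

□p → □□p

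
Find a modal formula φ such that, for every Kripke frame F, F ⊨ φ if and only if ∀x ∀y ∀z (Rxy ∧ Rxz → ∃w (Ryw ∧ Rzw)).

The condition is convergence. The .2 schema ◇□q → □◇q defines it.
Suppose ◇□q→□◇q is valid. Take Rxy, Rxz and set V(q)={w : Ryw}. Then □q at y so ◇□q at x, so □◇q at x, so ◇q at z, giving w with Rzw and Ryw.

◇□q → □◇q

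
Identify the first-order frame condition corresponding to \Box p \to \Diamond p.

Suppose □p→◇p is valid. At any x set V(p)=W. Then □p at x, so ◇p at x, so x has a successor.
The converse is a direct semantic check.
Frame condition: \forall x \exists y Rxy.

seriality: \forall x \exists y Rxy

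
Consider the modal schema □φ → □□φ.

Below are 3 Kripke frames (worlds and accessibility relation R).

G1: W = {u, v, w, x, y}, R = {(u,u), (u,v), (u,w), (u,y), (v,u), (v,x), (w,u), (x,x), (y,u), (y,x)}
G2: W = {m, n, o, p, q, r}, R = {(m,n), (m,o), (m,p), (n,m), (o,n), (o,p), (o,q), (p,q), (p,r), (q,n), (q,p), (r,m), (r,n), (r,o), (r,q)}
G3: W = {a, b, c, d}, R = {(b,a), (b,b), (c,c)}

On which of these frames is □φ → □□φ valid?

G3

Frame correspondent (Sahlqvist): ∀x ∀y ∀z (Rxy ∧ Ryz → Rxz) — i.e. transitivity.
G1: fails — Ruv and Rvx but not Rux.
G2: fails — Ron and Rnm but not Rom.
G3: ✓.
Valid on: G3.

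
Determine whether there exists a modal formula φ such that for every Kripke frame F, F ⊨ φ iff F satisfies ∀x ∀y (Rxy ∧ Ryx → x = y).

Not modally definable

Modal frame validity is preserved under surjective bounded morphisms.
The 4-cycle (worlds s,t,u,v with s→t→u→v→s) is antisymmetric. Sending even-indexed worlds to s and odd-indexed worlds to t is a surjective bounded morphism onto the two-world frame with s↔t, which is not antisymmetric.
So the class is not modally definable.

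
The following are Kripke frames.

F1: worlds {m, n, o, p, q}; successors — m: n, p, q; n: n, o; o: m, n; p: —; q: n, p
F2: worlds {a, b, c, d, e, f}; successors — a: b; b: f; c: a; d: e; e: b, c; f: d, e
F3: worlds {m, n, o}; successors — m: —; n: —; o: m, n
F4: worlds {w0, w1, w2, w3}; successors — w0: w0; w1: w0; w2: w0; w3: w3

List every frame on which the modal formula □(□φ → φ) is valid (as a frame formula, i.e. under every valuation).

F4

This is the axiom for shift-reflexivity; its first-order frame correspondent is ∀x ∀y (Rxy → Ryy).
F1: fails — Rom but not Rmm.
F2: fails — Reb but not Rbb.
F3: fails — Rom but not Rmm.
F4: satisfies the condition.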